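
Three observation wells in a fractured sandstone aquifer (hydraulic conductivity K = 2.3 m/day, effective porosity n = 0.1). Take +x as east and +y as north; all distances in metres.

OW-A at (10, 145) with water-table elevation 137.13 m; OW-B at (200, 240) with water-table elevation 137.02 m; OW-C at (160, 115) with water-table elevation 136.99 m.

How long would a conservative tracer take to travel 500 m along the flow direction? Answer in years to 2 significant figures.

With h = a·x + b·y + c and OW-A as origin, the differences give:
  190·a + 95·b = -0.11
  150·a + (-30)·b = -0.14
Eliminate b (×(-30) and ×95, subtract): -19950·a = 16.600 → a = ∂h/∂x = -0.0008321
Back-substitute: b = ∂h/∂y = +0.0005063.
|∇h| = √(-0.0008321² + 0.0005063²) = 0.000974
Seepage velocity v = K·i/n = 2.3 × 0.000974 / 0.1 = 0.0224 m/day.
t = 500 / 0.0224 = 2.232e+04 days = 61.1 years.

61 years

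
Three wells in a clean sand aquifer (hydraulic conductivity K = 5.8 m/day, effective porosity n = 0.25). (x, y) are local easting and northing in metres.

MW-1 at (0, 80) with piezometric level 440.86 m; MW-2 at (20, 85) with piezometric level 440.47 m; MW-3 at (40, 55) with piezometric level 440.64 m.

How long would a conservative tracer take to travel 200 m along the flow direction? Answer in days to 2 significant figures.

390 days

Differences from MW-1: to MW-2 (Δx, Δy, Δh) = (20, 5, -0.39); to MW-3 = (40, -25, -0.22).
Solve a·Δx + b·Δy = Δh: det = 20·(-25) − 40·5 = -700.
∂h/∂x = [(-0.39)·(-25) − (-0.22)·5] / -700 = -0.01550
∂h/∂y = [20·(-0.22) − 40·(-0.39)] / -700 = -0.01600
|∇h| = √(-0.01550² + -0.01600²) = 0.02228
Seepage velocity v = K·i/n = 5.8 × 0.02228 / 0.25 = 0.5169 m/day.
t = 200 / 0.5169 = 386.9 days.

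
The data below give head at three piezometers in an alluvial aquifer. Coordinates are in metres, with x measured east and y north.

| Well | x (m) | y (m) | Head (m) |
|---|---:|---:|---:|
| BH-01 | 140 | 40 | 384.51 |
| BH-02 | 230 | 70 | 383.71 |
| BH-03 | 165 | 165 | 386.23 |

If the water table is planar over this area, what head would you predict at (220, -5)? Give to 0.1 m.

Three-point gradient (reference BH-01): Δ to BH-02 = (90, 30, -0.80), Δ to BH-03 = (25, 125, +1.72).
∂h/∂x = -0.01444, ∂h/∂y = +0.01665 (det = 10500).
h(220, -5) = 384.51 + (-0.01444)·(80) + (+0.01665)·(-45) = 384.51 -1.155 -0.749 = 382.606 m.

382.6 m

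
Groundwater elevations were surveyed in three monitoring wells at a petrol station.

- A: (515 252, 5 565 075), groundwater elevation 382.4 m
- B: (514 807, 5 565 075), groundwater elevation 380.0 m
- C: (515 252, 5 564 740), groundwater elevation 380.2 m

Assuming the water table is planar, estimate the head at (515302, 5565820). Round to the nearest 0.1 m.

387.6 m

∂h/∂x = (380.0 − 382.4) / (514807 − 515252) = +0.005393
∂h/∂y = (380.2 − 382.4) / (5564740 − 5565075) = +0.006567
h(515302, 5565820) = 382.4 + (+0.005393)·(50) + (+0.006567)·(745) = 382.4 +0.270 +4.893 = 387.562 m.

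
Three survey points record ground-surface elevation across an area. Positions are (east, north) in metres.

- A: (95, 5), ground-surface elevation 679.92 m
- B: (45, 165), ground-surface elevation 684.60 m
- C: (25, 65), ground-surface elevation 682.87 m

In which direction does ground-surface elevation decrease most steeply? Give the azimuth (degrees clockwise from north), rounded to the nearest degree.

133°

Differences from A: to B (Δx, Δy, Δh) = (-50, 160, +4.68); to C = (-70, 60, +2.95).
Determinant of the coordinate differences = (-50)·60 − (-70)·160 = 8200.
∂z/∂x = [(+4.68)·60 − (+2.95)·160] / 8200 = -0.02332
∂z/∂y = [(-50)·(+2.95) − (-70)·(+4.68)] / 8200 = +0.02196
Steepest decrease is along −∇f: components (+0.02332 E, -0.02196 N).
Azimuth = atan2(+0.02332, -0.02196) = 133.3° ≈ 133°.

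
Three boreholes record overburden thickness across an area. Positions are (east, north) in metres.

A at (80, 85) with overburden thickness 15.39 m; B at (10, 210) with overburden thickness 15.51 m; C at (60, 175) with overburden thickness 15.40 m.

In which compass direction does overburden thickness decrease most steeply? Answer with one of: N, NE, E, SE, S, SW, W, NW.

E

With d = a·x + b·y + c and A as origin, the differences give:
  (-70)·a + 125·b = +0.12
  (-20)·a + 90·b = +0.01
Eliminate b (×90 and ×125, subtract): -3800·a = 9.550 → a = ∂d/∂x = -0.002513
Back-substitute: b = ∂d/∂y = -0.0004474.
Steepest decrease is along −∇f = (+0.002513 E, +0.0004474 N) → east.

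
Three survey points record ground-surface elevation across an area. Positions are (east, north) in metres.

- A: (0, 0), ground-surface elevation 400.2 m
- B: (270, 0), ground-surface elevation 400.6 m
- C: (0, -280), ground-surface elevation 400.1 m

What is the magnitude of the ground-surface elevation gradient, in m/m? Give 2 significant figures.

0.0015 m/m

∂z/∂x = (400.6 − 400.2) / (270 − 0) = +0.001481
∂z/∂y = (400.1 − 400.2) / (-280 − 0) = +0.0003571
|∇f| = √(0.001481² + 0.0003571²) = 0.001523 m/m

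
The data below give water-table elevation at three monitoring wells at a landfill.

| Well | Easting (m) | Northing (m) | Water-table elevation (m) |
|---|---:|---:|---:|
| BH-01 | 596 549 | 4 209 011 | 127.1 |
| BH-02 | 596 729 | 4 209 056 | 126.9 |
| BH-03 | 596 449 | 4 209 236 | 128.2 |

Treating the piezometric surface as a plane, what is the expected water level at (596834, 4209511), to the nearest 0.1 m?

Differences from BH-01: to BH-02 (Δx, Δy, Δh) = (180, 45, -0.2); to BH-03 = (-100, 225, +1.1).
Determinant of the coordinate differences = 180·225 − (-100)·45 = 45000.
∂h/∂x = [(-0.2)·225 − (+1.1)·45] / 45000 = -0.002100
∂h/∂y = [180·(+1.1) − (-100)·(-0.2)] / 45000 = +0.003956
h(596834, 4209511) = 127.1 + (-0.002100)·(285) + (+0.003956)·(500) = 127.1 -0.598 +1.978 = 128.479 m.

128.5 m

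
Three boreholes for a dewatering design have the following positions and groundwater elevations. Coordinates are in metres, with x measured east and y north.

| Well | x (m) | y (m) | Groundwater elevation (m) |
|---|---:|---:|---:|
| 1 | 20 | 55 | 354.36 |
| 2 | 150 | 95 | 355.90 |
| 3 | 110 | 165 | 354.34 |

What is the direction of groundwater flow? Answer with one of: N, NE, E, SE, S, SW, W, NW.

NW

Differences from 1: to 2 (Δx, Δy, Δh) = (130, 40, +1.54); to 3 = (90, 110, -0.02).
Determinant of the coordinate differences = 130·110 − 90·40 = 10700.
∂h/∂x = [(+1.54)·110 − (-0.02)·40] / 10700 = +0.01591
∂h/∂y = [130·(-0.02) − 90·(+1.54)] / 10700 = -0.01320
Flow = −∇h = (-0.01591 east, +0.01320 north), which points northwest.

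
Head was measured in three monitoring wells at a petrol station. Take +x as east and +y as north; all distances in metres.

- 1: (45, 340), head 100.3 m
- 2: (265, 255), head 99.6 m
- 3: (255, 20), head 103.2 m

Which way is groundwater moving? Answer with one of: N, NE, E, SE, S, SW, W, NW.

Taking 1 as reference: 2−1 = (220, -85, -0.7); 3−1 = (210, -320, +2.9).
Determinant of the coordinate differences = 220·(-320) − 210·(-85) = -52550.
∂h/∂x = [(-0.7)·(-320) − (+2.9)·(-85)] / -52550 = -0.008953
∂h/∂y = [220·(+2.9) − 210·(-0.7)] / -52550 = -0.01494
Flow = −∇h = (+0.008953 east, +0.01494 north), which points northeast.

NE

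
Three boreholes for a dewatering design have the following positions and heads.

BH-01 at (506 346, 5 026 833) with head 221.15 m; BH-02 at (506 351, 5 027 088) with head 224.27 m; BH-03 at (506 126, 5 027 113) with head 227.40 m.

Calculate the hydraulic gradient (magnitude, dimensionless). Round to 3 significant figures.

With h = a·x + b·y + c and BH-01 as origin, the differences give:
  5·a + 255·b = +3.12
  (-220)·a + 280·b = +6.25
Eliminate b (×280 and ×255, subtract): 57500·a = -720.150 → a = ∂h/∂x = -0.01252
Back-substitute: b = ∂h/∂y = +0.01248.
|∇h| = √(-0.01252² + 0.01248²) = 0.01768

0.0177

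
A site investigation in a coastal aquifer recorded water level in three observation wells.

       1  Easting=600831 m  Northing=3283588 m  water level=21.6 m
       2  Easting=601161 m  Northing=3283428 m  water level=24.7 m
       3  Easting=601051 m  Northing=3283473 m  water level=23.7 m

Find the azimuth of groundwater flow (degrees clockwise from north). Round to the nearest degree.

With h = a·x + b·y + c and 1 as origin, the differences give:
  330·a + (-160)·b = +3.1
  220·a + (-115)·b = +2.1
Eliminate b (×(-115) and ×(-160), subtract): -2750·a = -20.50 → a = ∂h/∂x = +0.007455
Back-substitute: b = ∂h/∂y = -0.004000.
Flow direction (−∇h) has components (-0.007455 E, +0.004000 N).
Azimuth = atan2(E, N) = atan2(-0.007455, +0.004000) = 298.2° ≈ 298°.

298°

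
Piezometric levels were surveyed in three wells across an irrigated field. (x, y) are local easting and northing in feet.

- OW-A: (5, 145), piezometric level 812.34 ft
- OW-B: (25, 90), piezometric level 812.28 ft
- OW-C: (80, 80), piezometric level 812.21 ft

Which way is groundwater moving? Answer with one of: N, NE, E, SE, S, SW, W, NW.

SE

With h = a·x + b·y + c and OW-A as origin, the differences give:
  20·a + (-55)·b = -0.06
  75·a + (-65)·b = -0.13
Eliminate b (×(-65) and ×(-55), subtract): 2825·a = -3.250 → a = ∂h/∂x = -0.001150
Back-substitute: b = ∂h/∂y = +0.0006726.
Flow = −∇h = (+0.001150 east, -0.0006726 north), which points southeast.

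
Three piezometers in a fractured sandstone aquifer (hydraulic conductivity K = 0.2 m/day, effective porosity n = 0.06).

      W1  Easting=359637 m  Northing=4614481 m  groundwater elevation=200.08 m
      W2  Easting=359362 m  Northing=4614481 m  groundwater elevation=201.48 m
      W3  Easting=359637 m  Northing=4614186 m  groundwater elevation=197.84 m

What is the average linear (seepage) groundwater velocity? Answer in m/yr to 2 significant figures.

∂h/∂x = (201.48 − 200.08) / (359362 − 359637) = -0.005091
∂h/∂y = (197.84 − 200.08) / (4614186 − 4614481) = +0.007593
|∇h| = √(-0.005091² + 0.007593²) = 0.009142
Seepage velocity v = K·i/n = 0.2 × 0.009142 / 0.06 = 0.03047 m/day = 11.13 m/yr.

11 m/yr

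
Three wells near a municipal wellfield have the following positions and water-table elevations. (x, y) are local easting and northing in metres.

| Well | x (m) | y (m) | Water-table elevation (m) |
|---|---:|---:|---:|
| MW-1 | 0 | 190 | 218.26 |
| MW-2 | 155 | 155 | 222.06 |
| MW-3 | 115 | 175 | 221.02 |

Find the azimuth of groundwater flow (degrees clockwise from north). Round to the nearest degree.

With h = a·x + b·y + c and MW-1 as origin, the differences give:
  155·a + (-35)·b = +3.80
  115·a + (-15)·b = +2.76
Eliminate b (×(-15) and ×(-35), subtract): 1700·a = 39.600 → a = ∂h/∂x = +0.02329
Back-substitute: b = ∂h/∂y = -0.005412.
Flow direction (−∇h) has components (-0.02329 E, +0.005412 N).
Azimuth = atan2(E, N) = atan2(-0.02329, +0.005412) = 283.1° ≈ 283°.

283°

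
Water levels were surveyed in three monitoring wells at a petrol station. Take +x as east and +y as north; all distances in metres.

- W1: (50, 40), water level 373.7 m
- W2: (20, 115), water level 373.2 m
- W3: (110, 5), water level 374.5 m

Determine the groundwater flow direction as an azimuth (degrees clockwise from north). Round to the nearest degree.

With h = a·x + b·y + c and W1 as origin, the differences give:
  (-30)·a + 75·b = -0.5
  60·a + (-35)·b = +0.8
Eliminate b (×(-35) and ×75, subtract): -3450·a = -42.50 → a = ∂h/∂x = +0.01232
Back-substitute: b = ∂h/∂y = -0.001739.
Flow direction (−∇h) has components (-0.01232 E, +0.001739 N).
Azimuth = atan2(E, N) = atan2(-0.01232, +0.001739) = 278.0° ≈ 278°.

278°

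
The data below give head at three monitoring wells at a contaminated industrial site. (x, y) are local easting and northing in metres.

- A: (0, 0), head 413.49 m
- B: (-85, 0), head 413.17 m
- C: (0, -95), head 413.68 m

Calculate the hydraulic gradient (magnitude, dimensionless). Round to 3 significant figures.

∂h/∂x = (413.17 − 413.49) / (-85 − 0) = +0.003765
∂h/∂y = (413.68 − 413.49) / (-95 − 0) = -0.002000
|∇h| = √(0.003765² + -0.002000²) = 0.004263

0.00426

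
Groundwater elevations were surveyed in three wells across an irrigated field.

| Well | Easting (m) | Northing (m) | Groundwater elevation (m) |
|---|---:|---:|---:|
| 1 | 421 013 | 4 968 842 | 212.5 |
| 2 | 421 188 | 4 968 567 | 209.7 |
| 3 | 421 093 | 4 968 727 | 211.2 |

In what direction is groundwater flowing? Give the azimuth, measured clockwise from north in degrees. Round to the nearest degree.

084°

Differences from 1: to 2 (Δx, Δy, Δh) = (175, -275, -2.8); to 3 = (80, -115, -1.3).
Determinant of the coordinate differences = 175·(-115) − 80·(-275) = 1875.
∂h/∂x = [(-2.8)·(-115) − (-1.3)·(-275)] / 1875 = -0.01893
∂h/∂y = [175·(-1.3) − 80·(-2.8)] / 1875 = -0.001867
Flow direction (−∇h) has components (+0.01893 E, +0.001867 N).
Azimuth = atan2(E, N) = atan2(+0.01893, +0.001867) = 84.4° ≈ 084°.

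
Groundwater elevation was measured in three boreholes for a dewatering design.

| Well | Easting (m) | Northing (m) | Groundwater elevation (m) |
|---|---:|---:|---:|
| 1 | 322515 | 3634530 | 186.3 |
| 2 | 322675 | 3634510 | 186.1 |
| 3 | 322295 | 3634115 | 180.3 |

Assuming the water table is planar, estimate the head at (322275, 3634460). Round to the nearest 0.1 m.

Differences from 1: to 2 (Δx, Δy, Δh) = (160, -20, -0.2); to 3 = (-220, -415, -6.0).
Solve a·Δx + b·Δy = Δh: det = 160·(-415) − (-220)·(-20) = -70800.
∂h/∂x = [(-0.2)·(-415) − (-6.0)·(-20)] / -70800 = +0.0005226
∂h/∂y = [160·(-6.0) − (-220)·(-0.2)] / -70800 = +0.01418
h(322275, 3634460) = 186.3 + (+0.0005226)·(-240) + (+0.01418)·(-70) = 186.3 -0.125 -0.993 = 185.182 m.

185.2 m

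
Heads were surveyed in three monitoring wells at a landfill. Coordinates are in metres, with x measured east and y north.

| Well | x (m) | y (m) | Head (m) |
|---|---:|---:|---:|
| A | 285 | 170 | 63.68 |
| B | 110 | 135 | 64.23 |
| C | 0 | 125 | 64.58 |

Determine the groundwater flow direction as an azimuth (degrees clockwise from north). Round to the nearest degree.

Taking A as reference: B−A = (-175, -35, +0.55); C−A = (-285, -45, +0.90).
Determinant of the coordinate differences = (-175)·(-45) − (-285)·(-35) = -2100.
∂h/∂x = [(+0.55)·(-45) − (+0.90)·(-35)] / -2100 = -0.003214
∂h/∂y = [(-175)·(+0.90) − (-285)·(+0.55)] / -2100 = +0.0003571
Flow direction (−∇h) has components (+0.003214 E, -0.0003571 N).
Azimuth = atan2(E, N) = atan2(+0.003214, -0.0003571) = 96.3° ≈ 096°.

096°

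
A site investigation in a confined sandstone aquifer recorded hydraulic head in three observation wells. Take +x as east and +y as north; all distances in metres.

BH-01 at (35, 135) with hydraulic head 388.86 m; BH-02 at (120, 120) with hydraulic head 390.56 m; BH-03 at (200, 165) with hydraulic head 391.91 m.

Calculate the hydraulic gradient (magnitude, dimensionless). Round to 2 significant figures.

0.020

Differences from BH-01: to BH-02 (Δx, Δy, Δh) = (85, -15, +1.70); to BH-03 = (165, 30, +3.05).
Determinant of the coordinate differences = 85·30 − 165·(-15) = 5025.
∂h/∂x = [(+1.70)·30 − (+3.05)·(-15)] / 5025 = +0.01925
∂h/∂y = [85·(+3.05) − 165·(+1.70)] / 5025 = -0.004229
|∇h| = √(0.01925² + -0.004229²) = 0.01971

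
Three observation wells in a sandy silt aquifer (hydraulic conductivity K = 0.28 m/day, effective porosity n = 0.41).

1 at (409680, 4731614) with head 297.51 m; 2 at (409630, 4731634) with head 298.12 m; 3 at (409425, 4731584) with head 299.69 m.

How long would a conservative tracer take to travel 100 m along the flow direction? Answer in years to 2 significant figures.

34 years

With h = a·x + b·y + c and 1 as origin, the differences give:
  (-50)·a + 20·b = +0.61
  (-255)·a + (-30)·b = +2.18
Eliminate b (×(-30) and ×20, subtract): 6600·a = -61.900 → a = ∂h/∂x = -0.009379
Back-substitute: b = ∂h/∂y = +0.007053.
|∇h| = √(-0.009379² + 0.007053²) = 0.01174
Seepage velocity v = K·i/n = 0.28 × 0.01174 / 0.41 = 0.008018 m/day.
t = 100 / 0.008018 = 1.247e+04 days = 34.1 years.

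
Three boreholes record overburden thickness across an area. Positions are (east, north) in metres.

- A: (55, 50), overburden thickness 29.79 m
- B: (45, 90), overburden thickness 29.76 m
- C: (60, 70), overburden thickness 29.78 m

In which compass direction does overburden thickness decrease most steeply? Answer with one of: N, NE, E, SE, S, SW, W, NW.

NW

Three-point gradient (reference A): Δ to B = (-10, 40, -0.03), Δ to C = (5, 20, -0.01).
∂d/∂x = +0.0005000, ∂d/∂y = -0.0006250 (det = -400).
Steepest decrease is along −∇f = (-0.0005000 E, +0.0006250 N) → northwest.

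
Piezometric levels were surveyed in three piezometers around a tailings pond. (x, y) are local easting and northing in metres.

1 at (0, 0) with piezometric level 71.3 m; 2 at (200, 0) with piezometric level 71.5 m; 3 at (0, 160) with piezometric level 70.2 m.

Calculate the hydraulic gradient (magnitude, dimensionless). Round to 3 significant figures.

∂h/∂x = (71.5 − 71.3) / (200 − 0) = +0.001000
∂h/∂y = (70.2 − 71.3) / (160 − 0) = -0.006875
|∇h| = √(0.001000² + -0.006875²) = 0.006947

0.00695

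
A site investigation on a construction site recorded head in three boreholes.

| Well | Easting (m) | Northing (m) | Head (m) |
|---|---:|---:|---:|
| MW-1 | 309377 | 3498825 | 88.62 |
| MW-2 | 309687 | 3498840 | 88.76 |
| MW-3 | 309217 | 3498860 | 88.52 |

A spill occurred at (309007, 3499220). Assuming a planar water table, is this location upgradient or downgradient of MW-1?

Taking MW-1 as reference: MW-2−MW-1 = (310, 15, +0.14); MW-3−MW-1 = (-160, 35, -0.10).
Determinant of the coordinate differences = 310·35 − (-160)·15 = 13250.
∂h/∂x = [(+0.14)·35 − (-0.10)·15] / 13250 = +0.0004830
∂h/∂y = [310·(-0.10) − (-160)·(+0.14)] / 13250 = -0.0006491
Head at (309007, 3499220) = 88.62 + (+0.0004830)·(-370) + (-0.0006491)·(395) = 88.18 m.
That is lower than the 88.62 m at MW-1, so the point is downgradient.

downgradient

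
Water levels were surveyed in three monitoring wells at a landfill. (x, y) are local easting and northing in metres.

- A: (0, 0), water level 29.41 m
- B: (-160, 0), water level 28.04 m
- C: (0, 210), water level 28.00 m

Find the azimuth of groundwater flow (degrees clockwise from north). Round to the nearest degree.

308°

∂h/∂x = (28.04 − 29.41) / (-160 − 0) = +0.008563
∂h/∂y = (28.00 − 29.41) / (210 − 0) = -0.006714
Flow direction (−∇h) has components (-0.008563 E, +0.006714 N).
Azimuth = atan2(E, N) = atan2(-0.008563, +0.006714) = 308.1° ≈ 308°.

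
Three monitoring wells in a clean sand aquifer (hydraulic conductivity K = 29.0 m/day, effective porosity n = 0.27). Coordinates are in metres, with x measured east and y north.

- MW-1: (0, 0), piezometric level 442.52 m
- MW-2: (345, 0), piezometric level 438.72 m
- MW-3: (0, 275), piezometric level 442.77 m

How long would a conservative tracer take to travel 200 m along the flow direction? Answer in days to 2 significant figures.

170 days

∂h/∂x = (438.72 − 442.52) / (345 − 0) = -0.01101
∂h/∂y = (442.77 − 442.52) / (275 − 0) = +0.0009091
|∇h| = √(-0.01101² + 0.0009091²) = 0.01105
Seepage velocity v = K·i/n = 29.0 × 0.01105 / 0.27 = 1.187 m/day.
t = 200 / 1.187 = 168.5 days.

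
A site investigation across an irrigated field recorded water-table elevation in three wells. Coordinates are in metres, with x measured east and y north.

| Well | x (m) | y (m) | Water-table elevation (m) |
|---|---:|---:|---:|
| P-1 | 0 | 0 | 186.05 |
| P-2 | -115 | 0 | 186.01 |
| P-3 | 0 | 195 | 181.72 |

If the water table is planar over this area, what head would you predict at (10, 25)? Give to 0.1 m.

∂h/∂x = (186.01 − 186.05) / (-115 − 0) = +0.0003478
∂h/∂y = (181.72 − 186.05) / (195 − 0) = -0.02221
h(10, 25) = 186.05 + (+0.0003478)·(10) + (-0.02221)·(25) = 186.05 +0.003 -0.555 = 185.498 m.

185.5 m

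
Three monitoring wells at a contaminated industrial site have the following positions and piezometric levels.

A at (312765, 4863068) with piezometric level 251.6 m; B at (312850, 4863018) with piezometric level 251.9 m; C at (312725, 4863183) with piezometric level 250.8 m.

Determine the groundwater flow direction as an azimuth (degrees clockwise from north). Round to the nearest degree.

006°

Differences from A: to B (Δx, Δy, Δh) = (85, -50, +0.3); to C = (-40, 115, -0.8).
Determinant of the coordinate differences = 85·115 − (-40)·(-50) = 7775.
∂h/∂x = [(+0.3)·115 − (-0.8)·(-50)] / 7775 = -0.0007074
∂h/∂y = [85·(-0.8) − (-40)·(+0.3)] / 7775 = -0.007203
Flow direction (−∇h) has components (+0.0007074 E, +0.007203 N).
Azimuth = atan2(E, N) = atan2(+0.0007074, +0.007203) = 5.6° ≈ 006°.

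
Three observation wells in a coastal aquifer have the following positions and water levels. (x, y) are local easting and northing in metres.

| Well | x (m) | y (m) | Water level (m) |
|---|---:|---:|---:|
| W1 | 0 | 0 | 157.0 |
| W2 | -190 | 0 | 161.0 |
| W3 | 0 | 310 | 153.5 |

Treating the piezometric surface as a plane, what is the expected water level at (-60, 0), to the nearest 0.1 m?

∂h/∂x = (161.0 − 157.0) / (-190 − 0) = -0.02105
∂h/∂y = (153.5 − 157.0) / (310 − 0) = -0.01129
h(-60, 0) = 157.0 + (-0.02105)·(-60) + (-0.01129)·(0) = 157.0 +1.263 -0.000 = 158.263 m.

158.3 m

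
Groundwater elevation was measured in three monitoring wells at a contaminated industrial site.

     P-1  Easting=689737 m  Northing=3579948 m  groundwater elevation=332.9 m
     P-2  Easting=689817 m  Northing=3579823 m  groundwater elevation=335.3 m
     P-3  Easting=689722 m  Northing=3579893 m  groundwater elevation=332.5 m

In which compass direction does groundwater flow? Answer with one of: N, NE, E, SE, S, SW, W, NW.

W

With h = a·x + b·y + c and P-1 as origin, the differences give:
  80·a + (-125)·b = +2.4
  (-15)·a + (-55)·b = -0.4
Eliminate b (×(-55) and ×(-125), subtract): -6275·a = -182.00 → a = ∂h/∂x = +0.02900
Back-substitute: b = ∂h/∂y = -0.0006375.
Flow = −∇h = (-0.02900 east, +0.0006375 north), which points west.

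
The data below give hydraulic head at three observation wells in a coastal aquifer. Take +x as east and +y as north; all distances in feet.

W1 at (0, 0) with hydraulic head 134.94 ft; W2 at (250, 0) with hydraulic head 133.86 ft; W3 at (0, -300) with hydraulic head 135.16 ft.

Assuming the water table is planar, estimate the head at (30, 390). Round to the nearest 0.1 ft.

134.5 ft

∂h/∂x = (133.86 − 134.94) / (250 − 0) = -0.004320
∂h/∂y = (135.16 − 134.94) / (-300 − 0) = -0.0007333
h(30, 390) = 134.94 + (-0.004320)·(30) + (-0.0007333)·(390) = 134.94 -0.130 -0.286 = 134.524 ft.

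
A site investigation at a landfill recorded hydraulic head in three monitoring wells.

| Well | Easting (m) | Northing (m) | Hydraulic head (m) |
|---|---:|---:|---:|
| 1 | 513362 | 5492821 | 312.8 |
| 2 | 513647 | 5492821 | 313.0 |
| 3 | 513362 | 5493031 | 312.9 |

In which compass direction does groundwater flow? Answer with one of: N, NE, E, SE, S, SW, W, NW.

SW

∂h/∂x = (313.0 − 312.8) / (513647 − 513362) = +0.0007018
∂h/∂y = (312.9 − 312.8) / (5493031 − 5492821) = +0.0004762
Flow = −∇h = (-0.0007018 east, -0.0004762 north), which points southwest.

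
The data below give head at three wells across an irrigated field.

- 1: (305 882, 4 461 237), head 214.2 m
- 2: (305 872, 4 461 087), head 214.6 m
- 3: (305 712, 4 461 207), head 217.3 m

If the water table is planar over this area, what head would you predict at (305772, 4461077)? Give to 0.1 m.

216.4 m

Taking 1 as reference: 2−1 = (-10, -150, +0.4); 3−1 = (-170, -30, +3.1).
Solve a·Δx + b·Δy = Δh: det = (-10)·(-30) − (-170)·(-150) = -25200.
∂h/∂x = [(+0.4)·(-30) − (+3.1)·(-150)] / -25200 = -0.01798
∂h/∂y = [(-10)·(+3.1) − (-170)·(+0.4)] / -25200 = -0.001468
h(305772, 4461077) = 214.2 + (-0.01798)·(-110) + (-0.001468)·(-160) = 214.2 +1.977 +0.235 = 216.412 m.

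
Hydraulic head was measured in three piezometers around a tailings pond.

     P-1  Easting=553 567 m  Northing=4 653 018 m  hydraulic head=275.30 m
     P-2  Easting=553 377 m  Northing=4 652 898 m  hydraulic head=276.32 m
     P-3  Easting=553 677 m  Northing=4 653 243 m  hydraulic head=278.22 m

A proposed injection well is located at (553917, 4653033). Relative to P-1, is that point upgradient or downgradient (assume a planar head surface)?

With h = a·x + b·y + c and P-1 as origin, the differences give:
  (-190)·a + (-120)·b = +1.02
  110·a + 225·b = +2.92
Eliminate b (×225 and ×(-120), subtract): -29550·a = 579.900 → a = ∂h/∂x = -0.01962
Back-substitute: b = ∂h/∂y = +0.02257.
Head at (553917, 4653033) = 275.30 + (-0.01962)·(350) + (+0.02257)·(15) = 268.77 m.
That is lower than the 275.30 m at P-1, so the point is downgradient.

downgradient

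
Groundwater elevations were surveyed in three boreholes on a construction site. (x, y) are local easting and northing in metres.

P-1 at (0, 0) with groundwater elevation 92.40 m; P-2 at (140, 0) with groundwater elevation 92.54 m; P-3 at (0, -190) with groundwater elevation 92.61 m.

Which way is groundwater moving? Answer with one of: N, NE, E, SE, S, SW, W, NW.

NW

∂h/∂x = (92.54 − 92.40) / (140 − 0) = +0.001000
∂h/∂y = (92.61 − 92.40) / (-190 − 0) = -0.001105
Flow = −∇h = (-0.001000 east, +0.001105 north), which points northwest.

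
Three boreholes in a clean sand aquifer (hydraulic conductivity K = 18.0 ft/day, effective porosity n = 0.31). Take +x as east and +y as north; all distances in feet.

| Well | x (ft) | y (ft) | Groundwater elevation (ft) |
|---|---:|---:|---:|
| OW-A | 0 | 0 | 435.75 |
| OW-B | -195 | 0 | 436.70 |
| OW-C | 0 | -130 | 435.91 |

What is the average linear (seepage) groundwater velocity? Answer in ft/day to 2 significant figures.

0.29 ft/day

∂h/∂x = (436.70 − 435.75) / (-195 − 0) = -0.004872
∂h/∂y = (435.91 − 435.75) / (-130 − 0) = -0.001231
|∇h| = √(-0.004872² + -0.001231²) = 0.005025
Seepage velocity v = K·i/n = 18.0 × 0.005025 / 0.31 = 0.2918 ft/day.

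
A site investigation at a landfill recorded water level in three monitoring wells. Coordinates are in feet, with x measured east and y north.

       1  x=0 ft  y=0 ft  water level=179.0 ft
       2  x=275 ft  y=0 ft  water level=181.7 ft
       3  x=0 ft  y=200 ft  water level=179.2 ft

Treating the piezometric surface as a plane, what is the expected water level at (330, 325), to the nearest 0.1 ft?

182.6 ft

∂h/∂x = (181.7 − 179.0) / (275 − 0) = +0.009818
∂h/∂y = (179.2 − 179.0) / (200 − 0) = +0.0010000
h(330, 325) = 179.0 + (+0.009818)·(330) + (+0.0010000)·(325) = 179.0 +3.240 +0.325 = 182.565 ft.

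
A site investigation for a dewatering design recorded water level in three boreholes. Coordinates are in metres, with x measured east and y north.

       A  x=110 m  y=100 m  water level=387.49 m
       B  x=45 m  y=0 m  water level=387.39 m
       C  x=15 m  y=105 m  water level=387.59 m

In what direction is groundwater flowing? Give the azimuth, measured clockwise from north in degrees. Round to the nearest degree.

With h = a·x + b·y + c and A as origin, the differences give:
  (-65)·a + (-100)·b = -0.10
  (-95)·a + 5·b = +0.10
Eliminate b (×5 and ×(-100), subtract): -9825·a = 9.500 → a = ∂h/∂x = -0.0009669
Back-substitute: b = ∂h/∂y = +0.001628.
Flow direction (−∇h) has components (+0.0009669 E, -0.001628 N).
Azimuth = atan2(E, N) = atan2(+0.0009669, -0.001628) = 149.3° ≈ 149°.

149°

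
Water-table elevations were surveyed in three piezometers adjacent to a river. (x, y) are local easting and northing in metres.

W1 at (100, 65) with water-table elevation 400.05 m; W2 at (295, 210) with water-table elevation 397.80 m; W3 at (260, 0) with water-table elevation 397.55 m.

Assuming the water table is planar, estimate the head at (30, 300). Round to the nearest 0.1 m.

401.9 m

Three-point gradient (reference W1): Δ to W2 = (195, 145, -2.25), Δ to W3 = (160, -65, -2.50).
∂h/∂x = -0.01418, ∂h/∂y = +0.003554 (det = -35875).
h(30, 300) = 400.05 + (-0.01418)·(-70) + (+0.003554)·(235) = 400.05 +0.993 +0.835 = 401.878 m.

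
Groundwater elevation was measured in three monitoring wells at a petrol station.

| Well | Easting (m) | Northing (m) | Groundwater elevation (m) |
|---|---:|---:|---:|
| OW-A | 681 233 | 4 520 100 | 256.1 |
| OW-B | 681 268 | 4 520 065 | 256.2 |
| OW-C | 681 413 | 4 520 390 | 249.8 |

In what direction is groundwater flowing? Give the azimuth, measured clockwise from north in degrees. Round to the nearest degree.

039°

Taking OW-A as reference: OW-B−OW-A = (35, -35, +0.1); OW-C−OW-A = (180, 290, -6.3).
Solve a·Δx + b·Δy = Δh: det = 35·290 − 180·(-35) = 16450.
∂h/∂x = [(+0.1)·290 − (-6.3)·(-35)] / 16450 = -0.01164
∂h/∂y = [35·(-6.3) − 180·(+0.1)] / 16450 = -0.01450
Flow direction (−∇h) has components (+0.01164 E, +0.01450 N).
Azimuth = atan2(E, N) = atan2(+0.01164, +0.01450) = 38.8° ≈ 039°.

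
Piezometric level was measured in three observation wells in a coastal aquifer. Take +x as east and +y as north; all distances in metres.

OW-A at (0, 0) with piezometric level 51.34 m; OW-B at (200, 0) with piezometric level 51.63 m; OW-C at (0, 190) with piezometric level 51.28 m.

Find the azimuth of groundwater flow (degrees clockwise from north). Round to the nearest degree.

282°

∂h/∂x = (51.63 − 51.34) / (200 − 0) = +0.001450
∂h/∂y = (51.28 − 51.34) / (190 − 0) = -0.0003158
Flow direction (−∇h) has components (-0.001450 E, +0.0003158 N).
Azimuth = atan2(E, N) = atan2(-0.001450, +0.0003158) = 282.3° ≈ 282°.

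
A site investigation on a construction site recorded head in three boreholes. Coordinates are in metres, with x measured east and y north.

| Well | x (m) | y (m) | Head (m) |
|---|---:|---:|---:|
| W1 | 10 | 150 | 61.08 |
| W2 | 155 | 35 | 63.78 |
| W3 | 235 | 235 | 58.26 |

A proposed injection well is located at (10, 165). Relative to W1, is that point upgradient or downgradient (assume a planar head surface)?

downgradient

Differences from W1: to W2 (Δx, Δy, Δh) = (145, -115, +2.70); to W3 = (225, 85, -2.82).
Determinant of the coordinate differences = 145·85 − 225·(-115) = 38200.
∂h/∂x = [(+2.70)·85 − (-2.82)·(-115)] / 38200 = -0.002482
∂h/∂y = [145·(-2.82) − 225·(+2.70)] / 38200 = -0.02661
Head at (10, 165) = 61.08 + (-0.002482)·(0) + (-0.02661)·(15) = 60.68 m.
That is lower than the 61.08 m at W1, so the point is downgradient.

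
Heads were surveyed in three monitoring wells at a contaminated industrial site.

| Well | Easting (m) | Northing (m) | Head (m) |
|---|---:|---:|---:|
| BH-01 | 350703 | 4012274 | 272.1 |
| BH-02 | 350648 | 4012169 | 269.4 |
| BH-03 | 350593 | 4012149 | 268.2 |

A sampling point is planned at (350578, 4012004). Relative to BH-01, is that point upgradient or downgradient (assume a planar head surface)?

Three-point gradient (reference BH-01): Δ to BH-02 = (-55, -105, -2.7), Δ to BH-03 = (-110, -125, -3.9).
∂h/∂x = +0.01540, ∂h/∂y = +0.01765 (det = -4675).
Head at (350578, 4012004) = 272.1 + (+0.01540)·(-125) + (+0.01765)·(-270) = 265.41 m.
That is lower than the 272.1 m at BH-01, so the point is downgradient.

downgradient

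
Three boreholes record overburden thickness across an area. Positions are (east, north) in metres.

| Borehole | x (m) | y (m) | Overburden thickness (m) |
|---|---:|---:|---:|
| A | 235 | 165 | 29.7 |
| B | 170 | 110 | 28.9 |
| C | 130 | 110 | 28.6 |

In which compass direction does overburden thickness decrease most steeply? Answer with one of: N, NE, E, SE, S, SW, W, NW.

Differences from A: to B (Δx, Δy, Δh) = (-65, -55, -0.8); to C = (-105, -55, -1.1).
Determinant of the coordinate differences = (-65)·(-55) − (-105)·(-55) = -2200.
∂d/∂x = [(-0.8)·(-55) − (-1.1)·(-55)] / -2200 = +0.007500
∂d/∂y = [(-65)·(-1.1) − (-105)·(-0.8)] / -2200 = +0.005682
Steepest decrease is along −∇f = (-0.007500 E, -0.005682 N) → southwest.

SW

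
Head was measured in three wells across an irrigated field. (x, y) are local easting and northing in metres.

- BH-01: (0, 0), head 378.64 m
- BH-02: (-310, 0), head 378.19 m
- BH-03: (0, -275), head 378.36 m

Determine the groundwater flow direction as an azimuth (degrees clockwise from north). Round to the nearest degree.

∂h/∂x = (378.19 − 378.64) / (-310 − 0) = +0.001452
∂h/∂y = (378.36 − 378.64) / (-275 − 0) = +0.001018
Flow direction (−∇h) has components (-0.001452 E, -0.001018 N).
Azimuth = atan2(E, N) = atan2(-0.001452, -0.001018) = 235.0° ≈ 235°.

235°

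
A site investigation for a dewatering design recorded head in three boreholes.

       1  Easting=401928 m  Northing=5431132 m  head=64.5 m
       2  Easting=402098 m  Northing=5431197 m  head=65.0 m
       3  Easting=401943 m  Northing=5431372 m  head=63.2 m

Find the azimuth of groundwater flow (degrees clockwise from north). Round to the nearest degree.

With h = a·x + b·y + c and 1 as origin, the differences give:
  170·a + 65·b = +0.5
  15·a + 240·b = -1.3
Eliminate b (×240 and ×65, subtract): 39825·a = 204.50 → a = ∂h/∂x = +0.005135
Back-substitute: b = ∂h/∂y = -0.005738.
Flow direction (−∇h) has components (-0.005135 E, +0.005738 N).
Azimuth = atan2(E, N) = atan2(-0.005135, +0.005738) = 318.2° ≈ 318°.

318°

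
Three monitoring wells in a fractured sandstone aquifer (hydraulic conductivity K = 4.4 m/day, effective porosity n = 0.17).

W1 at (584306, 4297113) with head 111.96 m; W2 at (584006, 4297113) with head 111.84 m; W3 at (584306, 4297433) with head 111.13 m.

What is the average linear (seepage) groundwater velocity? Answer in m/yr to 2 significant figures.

25 m/yr

∂h/∂x = (111.84 − 111.96) / (584006 − 584306) = +0.0004000
∂h/∂y = (111.13 − 111.96) / (4297433 − 4297113) = -0.002594
|∇h| = √(0.0004000² + -0.002594²) = 0.002625
Seepage velocity v = K·i/n = 4.4 × 0.002625 / 0.17 = 0.06794 m/day = 24.82 m/yr.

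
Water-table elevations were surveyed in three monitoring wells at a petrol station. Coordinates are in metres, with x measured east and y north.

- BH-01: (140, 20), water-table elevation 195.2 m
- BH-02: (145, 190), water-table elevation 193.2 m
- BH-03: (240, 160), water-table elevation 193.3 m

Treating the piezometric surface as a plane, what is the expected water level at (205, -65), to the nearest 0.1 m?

196.0 m

Differences from BH-01: to BH-02 (Δx, Δy, Δh) = (5, 170, -2.0); to BH-03 = (100, 140, -1.9).
Determinant of the coordinate differences = 5·140 − 100·170 = -16300.
∂h/∂x = [(-2.0)·140 − (-1.9)·170] / -16300 = -0.002638
∂h/∂y = [5·(-1.9) − 100·(-2.0)] / -16300 = -0.01169
h(205, -65) = 195.2 + (-0.002638)·(65) + (-0.01169)·(-85) = 195.2 -0.171 +0.993 = 196.022 m.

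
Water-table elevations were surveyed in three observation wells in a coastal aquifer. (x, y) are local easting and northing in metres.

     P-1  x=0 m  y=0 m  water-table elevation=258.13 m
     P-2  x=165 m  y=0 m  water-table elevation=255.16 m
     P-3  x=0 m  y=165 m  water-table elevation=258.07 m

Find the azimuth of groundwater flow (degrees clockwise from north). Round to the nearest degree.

∂h/∂x = (255.16 − 258.13) / (165 − 0) = -0.01800
∂h/∂y = (258.07 − 258.13) / (165 − 0) = -0.0003636
Flow direction (−∇h) has components (+0.01800 E, +0.0003636 N).
Azimuth = atan2(E, N) = atan2(+0.01800, +0.0003636) = 88.8° ≈ 089°.

089°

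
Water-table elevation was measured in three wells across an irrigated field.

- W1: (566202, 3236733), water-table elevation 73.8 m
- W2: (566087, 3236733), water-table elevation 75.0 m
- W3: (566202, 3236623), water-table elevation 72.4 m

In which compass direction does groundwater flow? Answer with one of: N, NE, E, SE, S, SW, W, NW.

∂h/∂x = (75.0 − 73.8) / (566087 − 566202) = -0.01043
∂h/∂y = (72.4 − 73.8) / (3236623 − 3236733) = +0.01273
Flow = −∇h = (+0.01043 east, -0.01273 north), which points southeast.

SE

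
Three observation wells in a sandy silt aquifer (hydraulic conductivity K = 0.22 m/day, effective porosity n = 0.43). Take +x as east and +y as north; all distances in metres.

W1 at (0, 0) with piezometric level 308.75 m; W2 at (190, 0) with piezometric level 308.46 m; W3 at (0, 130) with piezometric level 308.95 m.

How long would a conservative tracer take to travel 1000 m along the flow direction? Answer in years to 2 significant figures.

∂h/∂x = (308.46 − 308.75) / (190 − 0) = -0.001526
∂h/∂y = (308.95 − 308.75) / (130 − 0) = +0.001538
|∇h| = √(-0.001526² + 0.001538²) = 0.002167
Seepage velocity v = K·i/n = 0.22 × 0.002167 / 0.43 = 0.001109 m/day.
t = 1000 / 0.001109 = 9.017e+05 days = 2.47e+03 years.

2500 years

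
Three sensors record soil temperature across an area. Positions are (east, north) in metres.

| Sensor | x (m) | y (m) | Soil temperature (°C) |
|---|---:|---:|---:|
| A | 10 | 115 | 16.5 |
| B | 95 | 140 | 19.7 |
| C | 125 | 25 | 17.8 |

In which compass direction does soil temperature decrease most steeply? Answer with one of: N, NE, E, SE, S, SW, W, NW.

SW

Differences from A: to B (Δx, Δy, Δh) = (85, 25, +3.2); to C = (115, -90, +1.3).
Solve a·Δx + b·Δy = ΔT: det = 85·(-90) − 115·25 = -10525.
∂T/∂x = [(+3.2)·(-90) − (+1.3)·25] / -10525 = +0.03045
∂T/∂y = [85·(+1.3) − 115·(+3.2)] / -10525 = +0.02447
Steepest decrease is along −∇f = (-0.03045 E, -0.02447 N) → southwest.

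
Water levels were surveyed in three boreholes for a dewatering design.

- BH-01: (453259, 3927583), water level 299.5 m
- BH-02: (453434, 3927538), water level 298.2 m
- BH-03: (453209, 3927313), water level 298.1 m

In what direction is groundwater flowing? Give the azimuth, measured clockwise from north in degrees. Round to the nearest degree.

137°

Taking BH-01 as reference: BH-02−BH-01 = (175, -45, -1.3); BH-03−BH-01 = (-50, -270, -1.4).
Determinant of the coordinate differences = 175·(-270) − (-50)·(-45) = -49500.
∂h/∂x = [(-1.3)·(-270) − (-1.4)·(-45)] / -49500 = -0.005818
∂h/∂y = [175·(-1.4) − (-50)·(-1.3)] / -49500 = +0.006263
Flow direction (−∇h) has components (+0.005818 E, -0.006263 N).
Azimuth = atan2(E, N) = atan2(+0.005818, -0.006263) = 137.1° ≈ 137°.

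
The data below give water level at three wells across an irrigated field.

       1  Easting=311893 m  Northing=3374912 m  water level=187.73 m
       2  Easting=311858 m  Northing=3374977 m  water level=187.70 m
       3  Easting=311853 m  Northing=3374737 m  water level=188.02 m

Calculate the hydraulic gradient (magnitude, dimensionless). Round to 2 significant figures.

Differences from 1: to 2 (Δx, Δy, Δh) = (-35, 65, -0.03); to 3 = (-40, -175, +0.29).
Determinant of the coordinate differences = (-35)·(-175) − (-40)·65 = 8725.
∂h/∂x = [(-0.03)·(-175) − (+0.29)·65] / 8725 = -0.001559
∂h/∂y = [(-35)·(+0.29) − (-40)·(-0.03)] / 8725 = -0.001301
|∇h| = √(-0.001559² + -0.001301²) = 0.002031

0.0020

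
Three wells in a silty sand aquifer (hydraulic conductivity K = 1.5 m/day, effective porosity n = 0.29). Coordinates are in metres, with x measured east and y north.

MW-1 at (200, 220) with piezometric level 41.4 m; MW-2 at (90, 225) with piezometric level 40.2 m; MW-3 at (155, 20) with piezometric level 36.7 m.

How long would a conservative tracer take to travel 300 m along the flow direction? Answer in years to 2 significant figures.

6.6 years

With h = a·x + b·y + c and MW-1 as origin, the differences give:
  (-110)·a + 5·b = -1.2
  (-45)·a + (-200)·b = -4.7
Eliminate b (×(-200) and ×5, subtract): 22225·a = 263.50 → a = ∂h/∂x = +0.01186
Back-substitute: b = ∂h/∂y = +0.02083.
|∇h| = √(0.01186² + 0.02083²) = 0.02397
Seepage velocity v = K·i/n = 1.5 × 0.02397 / 0.29 = 0.124 m/day.
t = 300 / 0.124 = 2419 days = 6.62 years.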